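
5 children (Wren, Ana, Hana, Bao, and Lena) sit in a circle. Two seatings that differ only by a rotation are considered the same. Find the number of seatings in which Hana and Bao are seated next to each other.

Glue Hana and Bao into a block (2 internal orders). Seating 4 units around a circle gives (3)! arrangements.
So 2 × (3)! = 2 × 6 = 12.

12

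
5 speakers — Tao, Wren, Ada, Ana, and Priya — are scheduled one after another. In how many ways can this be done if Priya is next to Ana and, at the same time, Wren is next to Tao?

24

Treat {Priya,Ana} as one block (2 orders) and {Wren,Tao} as another (2 orders).
That leaves 3 units to arrange: 2 × 2 × 3! = 4 × 6 = 24.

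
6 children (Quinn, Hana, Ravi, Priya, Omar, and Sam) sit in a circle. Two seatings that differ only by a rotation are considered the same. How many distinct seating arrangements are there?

Fix one person's seat to break rotational symmetry; the remaining 5 people can be arranged in (5)! = 120 ways.

120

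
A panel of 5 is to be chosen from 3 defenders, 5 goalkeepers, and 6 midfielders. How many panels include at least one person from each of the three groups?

1365

Total 5-person selections from all 14: C(14,5) = 2002.
Subtract selections that omit an entire group: no defenders → C(11,5) = 462; no goalkeepers → C(9,5) = 126; no midfielders → C(8,5) = 56.
Add back selections omitting two groups (i.e. drawn from a single group): C(3,5) + C(5,5) + C(6,5) = 7.
By inclusion–exclusion: 2002 − 644 + 7 = 1365.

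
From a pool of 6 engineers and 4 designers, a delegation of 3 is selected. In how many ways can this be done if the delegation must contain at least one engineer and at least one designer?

Unrestricted: C(10,3) = 120 ways to pick any 3 of the 10.
Selections missing a whole group: no engineers → C(4,3) = 4; no designers → C(6,3) = 20.
Both groups omitted at once is impossible, so 120 − 24 = 96.

96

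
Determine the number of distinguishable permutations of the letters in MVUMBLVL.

5040

MVUMBLVL has 8 letters with L appearing twice, M appearing twice, and V appearing twice.
So there are 8! / (2!·2!·2!) = 5040 distinguishable arrangements.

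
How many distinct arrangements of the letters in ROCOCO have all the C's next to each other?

20

Treat the 2 copies of C as a single block. The multiset to arrange is then {CC, O, O, O, R}, 5 items in all.
That gives (5)!/(3!) = 20 arrangements.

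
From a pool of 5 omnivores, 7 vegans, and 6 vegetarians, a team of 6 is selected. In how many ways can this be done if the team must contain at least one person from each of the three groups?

15470

Total 6-person selections from all 18: C(18,6) = 18564.
Selections missing a whole group: no omnivores → C(13,6) = 1716; no vegans → C(11,6) = 462; no vegetarians → C(12,6) = 924.
Add back selections omitting two groups (i.e. drawn from a single group): C(5,6) + C(7,6) + C(6,6) = 8.
By inclusion–exclusion: 18564 − 3102 + 8 = 15470.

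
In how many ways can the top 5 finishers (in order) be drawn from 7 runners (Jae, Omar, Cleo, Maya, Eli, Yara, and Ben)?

There are 7 choices for 1st place, 6 for 2nd, and so on down to 3 for position 5.
That gives 7 × 6 × 5 × 4 × 3 = 2520.

2520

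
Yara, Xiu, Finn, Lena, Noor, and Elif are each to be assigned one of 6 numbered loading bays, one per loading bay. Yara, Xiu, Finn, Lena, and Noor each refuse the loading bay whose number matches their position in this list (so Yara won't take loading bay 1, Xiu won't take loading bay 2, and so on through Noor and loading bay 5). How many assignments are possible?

309

Let Aᵢ (for 1 ≤ i ≤ 5) be the placements that put person i in their forbidden loading bay. Any j of these fix j positions, leaving (6−j)! ways to fill the rest, and there are C(5,j) ways to pick which j.
By inclusion–exclusion, the number of valid placements is Σ_{j=0}^{5} (−1)^j C(5,j)·(6−j)!.
Computing: 720 − 600 + 240 − 60 + 10 − 1 = 309.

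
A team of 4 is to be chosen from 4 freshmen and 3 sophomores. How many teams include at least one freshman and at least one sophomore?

34

With no constraint there are C(7,4) = 35 possible selections.
Selections missing a whole group: no freshmen → C(3,4) = 0; no sophomores → C(4,4) = 1.
Both groups omitted at once is impossible, so 35 − 1 = 34.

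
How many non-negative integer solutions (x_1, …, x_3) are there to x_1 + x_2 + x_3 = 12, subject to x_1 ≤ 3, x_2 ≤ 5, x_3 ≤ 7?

10

Ignoring the caps, the number of non-negative solutions to x_1+…+x_3 = 12 is C(14,2) = 91.
Subtract solutions that violate a single cap (substitute x_i' = x_i − (cap_i+1)): x_1 ≥ 4 gives C(10,2) = 45; x_2 ≥ 6 gives C(8,2) = 28; x_3 ≥ 8 gives C(6,2) = 15. Together 88.
Add back pairs where two caps are both exceeded: 6 + 1 + 0 = 7.
By inclusion–exclusion the count is 91 − 88 + 7 = 10.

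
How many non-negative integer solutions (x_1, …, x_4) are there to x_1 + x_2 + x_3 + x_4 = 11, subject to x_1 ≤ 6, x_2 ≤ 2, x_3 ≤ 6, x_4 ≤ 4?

Ignoring the caps, the number of non-negative solutions to x_1+…+x_4 = 11 is C(14,3) = 364.
Subtract solutions that violate a single cap (substitute x_i' = x_i − (cap_i+1)): x_1 ≥ 7 gives C(7,3) = 35; x_2 ≥ 3 gives C(11,3) = 165; x_3 ≥ 7 gives C(7,3) = 35; x_4 ≥ 5 gives C(9,3) = 84. Together 319.
Add back pairs where two caps are both exceeded: 4 + 0 + 0 + 4 + 20 + 0 = 28.
By inclusion–exclusion the count is 364 − 319 + 28 = 73.

73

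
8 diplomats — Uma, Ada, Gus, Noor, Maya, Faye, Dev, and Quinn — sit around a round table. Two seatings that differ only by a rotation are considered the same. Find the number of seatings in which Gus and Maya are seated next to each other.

Glue Gus and Maya into a block (2 internal orders). Seating 7 units around a circle gives (6)! arrangements.
So 2 × (6)! = 2 × 720 = 1440.

1440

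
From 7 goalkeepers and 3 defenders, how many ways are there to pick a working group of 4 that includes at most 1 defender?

Split by how many defenders are chosen (0 through 1).
Sum: C(3,0)·C(7,4) + C(3,1)·C(7,3) = 35 + 105 = 140.

140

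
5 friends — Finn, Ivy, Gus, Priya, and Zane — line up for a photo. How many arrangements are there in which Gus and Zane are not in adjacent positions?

There are 5! = 120 arrangements in all. If Gus and Zane are adjacent, merging them into one block gives 2·(4)! = 48 arrangements.
Complementary counting: 120 − 48 = 72.

72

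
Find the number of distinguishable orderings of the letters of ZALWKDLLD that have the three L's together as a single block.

2520

Treat the 3 copies of L as a single block. The multiset to arrange is then {LLL, A, D, D, K, W, Z}, 7 items in all.
That gives (7)!/(2!) = 2520 arrangements.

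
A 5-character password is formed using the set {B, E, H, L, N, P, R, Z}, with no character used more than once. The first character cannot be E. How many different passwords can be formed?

The first character has 8−1 = 7 choices (anything except E).
The remaining 4 characters are filled from the other 7 symbols without repetition: 7 × 6 × 5 × 4 = 840.
Total: 7 × 840 = 5880.

5880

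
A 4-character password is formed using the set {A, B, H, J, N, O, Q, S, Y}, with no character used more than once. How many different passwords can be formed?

Choose and order 4 of the 9 symbols: the first character has 9 options, the next 8, then 7, 6.
That product is 9 × 8 × 7 × 6 = 3024.

3024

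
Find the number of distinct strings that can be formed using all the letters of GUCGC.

30

GUCGC has 5 letters with C appearing twice and G appearing twice.
The number of distinct arrangements is 5!/(2!·2!) = 120/4 = 30.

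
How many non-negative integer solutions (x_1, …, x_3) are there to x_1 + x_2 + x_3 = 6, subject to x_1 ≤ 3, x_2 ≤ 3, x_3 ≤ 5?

15

Without the upper bounds there are C(8,2) = 28 ways to split 6 among 3 variables.
Subtract solutions that violate a single cap (substitute x_i' = x_i − (cap_i+1)): x_1 ≥ 4 gives C(4,2) = 6; x_2 ≥ 4 gives C(4,2) = 6; x_3 ≥ 6 gives C(2,2) = 1. Together 13.
No two caps can be exceeded simultaneously, so the pair terms are all 0.
By inclusion–exclusion the count is 28 − 13 + 0 = 15.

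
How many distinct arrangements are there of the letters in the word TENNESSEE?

Letter multiplicities in TENNESSEE: E×4, N×2, S×2, T×1.
Dividing 9! = 362880 by 4!·2!·2! = 96 for the repeated letters gives 3780.

3780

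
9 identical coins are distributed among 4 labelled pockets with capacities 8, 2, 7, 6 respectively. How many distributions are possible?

121

By stars and bars, unrestricted non-negative solutions to x_1+…+x_4 = 9 number C(9+3,3) = 220.
Subtract solutions that violate a single cap (substitute x_i' = x_i − (cap_i+1)): x_1 ≥ 9 gives C(3,3) = 1; x_2 ≥ 3 gives C(9,3) = 84; x_3 ≥ 8 gives C(4,3) = 4; x_4 ≥ 7 gives C(5,3) = 10. Together 99.
No two caps can be exceeded simultaneously, so the pair terms are all 0.
By inclusion–exclusion the count is 220 − 99 + 0 = 121.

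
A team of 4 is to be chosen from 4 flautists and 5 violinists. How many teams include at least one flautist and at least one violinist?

Total 4-person selections from all 9: C(9,4) = 126.
Subtract selections that omit an entire group: no flautists → C(5,4) = 5; no violinists → C(4,4) = 1.
Both groups omitted at once is impossible, so 126 − 6 = 120.

120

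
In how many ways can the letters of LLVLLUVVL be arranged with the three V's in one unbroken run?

42

Treat the 3 copies of V as a single block. The multiset to arrange is then {VVV, L, L, L, L, L, U}, 7 items in all.
That gives (7)!/(5!) = 42 arrangements.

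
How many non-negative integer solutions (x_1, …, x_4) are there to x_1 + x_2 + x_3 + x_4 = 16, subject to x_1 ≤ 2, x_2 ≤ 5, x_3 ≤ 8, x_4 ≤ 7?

Without the upper bounds there are C(19,3) = 969 ways to split 16 among 4 variables.
Subtract solutions that violate a single cap (substitute x_i' = x_i − (cap_i+1)): x_1 ≥ 3 gives C(16,3) = 560; x_2 ≥ 6 gives C(13,3) = 286; x_3 ≥ 9 gives C(10,3) = 120; x_4 ≥ 8 gives C(11,3) = 165. Together 1131.
Add back pairs where two caps are both exceeded: 120 + 35 + 56 + 4 + 10 + 0 = 225.
By inclusion–exclusion the count is 969 − 1131 + 225 = 63.

63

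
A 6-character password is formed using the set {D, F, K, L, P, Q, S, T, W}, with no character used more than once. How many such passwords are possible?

60480

With no repetition, fill the 6 characters in order: 9 choices, then 8, down to 4.
9 × 8 × 7 × 6 × 5 × 4 = 60480.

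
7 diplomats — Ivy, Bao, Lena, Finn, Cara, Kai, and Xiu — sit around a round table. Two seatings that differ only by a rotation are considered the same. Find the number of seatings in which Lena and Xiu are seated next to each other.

Treat {Lena, Xiu} as one unit (2 internal orders) and seat the resulting 6 units around the table: (5)! circular arrangements.
So 2 × (5)! = 2 × 120 = 240.

240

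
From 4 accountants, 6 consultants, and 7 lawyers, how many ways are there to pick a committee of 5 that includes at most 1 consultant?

2442

Split by how many consultants are chosen (0 through 1).
Sum: C(6,0)·C(11,5) + C(6,1)·C(11,4) = 462 + 1980 = 2442.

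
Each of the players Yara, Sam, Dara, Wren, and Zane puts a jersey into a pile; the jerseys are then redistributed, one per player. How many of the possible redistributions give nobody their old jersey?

44

Count assignments avoiding every fixed point. For any j of the 5 players fixed to their old jersey, the other 5−j can be arranged in (5−j)! ways.
By inclusion–exclusion this is Σ_{j=0}^{5} (−1)^j C(5,j)·(5−j)!.
Computing: 120 − 120 + 60 − 20 + 5 − 1 = 44.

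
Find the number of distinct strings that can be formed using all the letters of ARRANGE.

The 7 letters of ARRANGE have repeats: A appearing twice and R appearing twice.
The number of distinct arrangements is 7!/(2!·2!) = 5040/4 = 1260.

1260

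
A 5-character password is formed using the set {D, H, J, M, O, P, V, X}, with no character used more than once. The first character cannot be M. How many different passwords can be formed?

The first character has 8−1 = 7 choices (anything except M).
The remaining 4 characters are filled from the other 7 symbols without repetition: 7 × 6 × 5 × 4 = 840.
Total: 7 × 840 = 5880.

5880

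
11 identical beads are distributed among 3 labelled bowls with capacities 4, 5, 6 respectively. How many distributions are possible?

15

By stars and bars, unrestricted non-negative solutions to x_1+…+x_3 = 11 number C(11+2,2) = 78.
Subtract solutions that violate a single cap (substitute x_i' = x_i − (cap_i+1)): x_1 ≥ 5 gives C(8,2) = 28; x_2 ≥ 6 gives C(7,2) = 21; x_3 ≥ 7 gives C(6,2) = 15. Together 64.
Add back pairs where two caps are both exceeded: 1 + 0 + 0 = 1.
By inclusion–exclusion the count is 78 − 64 + 1 = 15.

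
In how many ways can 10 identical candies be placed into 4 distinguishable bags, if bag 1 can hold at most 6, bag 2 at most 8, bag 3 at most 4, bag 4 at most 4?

By stars and bars, unrestricted non-negative solutions to x_1+…+x_4 = 10 number C(10+3,3) = 286.
Subtract solutions that violate a single cap (substitute x_i' = x_i − (cap_i+1)): x_1 ≥ 7 gives C(6,3) = 20; x_2 ≥ 9 gives C(4,3) = 4; x_3 ≥ 5 gives C(8,3) = 56; x_4 ≥ 5 gives C(8,3) = 56. Together 136.
Add back pairs where two caps are both exceeded: 0 + 0 + 0 + 0 + 0 + 1 = 1.
By inclusion–exclusion the count is 286 − 136 + 1 = 151.

151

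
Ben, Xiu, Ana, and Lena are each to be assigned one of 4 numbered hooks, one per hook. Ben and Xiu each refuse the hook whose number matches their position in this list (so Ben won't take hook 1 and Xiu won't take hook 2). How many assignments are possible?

Let Aᵢ (for i ∈ {1, 2}) be the placements that put person i in their forbidden hook. Any j of these fix j positions, leaving (4−j)! ways to fill the rest, and there are C(2,j) ways to pick which j.
By inclusion–exclusion, the number of valid placements is Σ_{j=0}^{2} (−1)^j C(2,j)·(4−j)!.
Computing: 24 − 12 + 2 = 14.

14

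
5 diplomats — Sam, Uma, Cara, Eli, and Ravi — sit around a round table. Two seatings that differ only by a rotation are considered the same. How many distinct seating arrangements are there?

24

Fix one person's seat to break rotational symmetry; the remaining 4 people can be arranged in (4)! = 24 ways.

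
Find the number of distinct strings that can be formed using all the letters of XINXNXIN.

Letter multiplicities in XINXNXIN: I×2, N×3, X×3.
The number of distinct arrangements is 8!/(3!·3!·2!) = 40320/72 = 560.

560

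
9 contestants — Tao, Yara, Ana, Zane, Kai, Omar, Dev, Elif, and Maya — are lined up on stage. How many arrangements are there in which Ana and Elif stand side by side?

Place the 7 others and the Ana-Elif pair as 8 objects in a line; the pair has 2 internal arrangements.
So the count is 2·(8)! = 80640.

80640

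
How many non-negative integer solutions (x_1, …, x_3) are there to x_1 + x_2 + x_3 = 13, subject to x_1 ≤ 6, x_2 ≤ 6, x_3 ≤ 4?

10

Ignoring the caps, the number of non-negative solutions to x_1+…+x_3 = 13 is C(15,2) = 105.
Subtract solutions that violate a single cap (substitute x_i' = x_i − (cap_i+1)): x_1 ≥ 7 gives C(8,2) = 28; x_2 ≥ 7 gives C(8,2) = 28; x_3 ≥ 5 gives C(10,2) = 45. Together 101.
Add back pairs where two caps are both exceeded: 0 + 3 + 3 = 6.
By inclusion–exclusion the count is 105 − 101 + 6 = 10.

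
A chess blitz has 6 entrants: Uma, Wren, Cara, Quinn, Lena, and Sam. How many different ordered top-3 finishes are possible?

120

This is an ordered selection of 3 from 6: P(6,3).
That gives 6 × 5 × 4 = 120.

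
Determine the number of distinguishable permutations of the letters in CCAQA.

30

Letter multiplicities in CCAQA: A×2, C×2, Q×1.
So there are 5! / (2!·2!) = 30 distinguishable arrangements.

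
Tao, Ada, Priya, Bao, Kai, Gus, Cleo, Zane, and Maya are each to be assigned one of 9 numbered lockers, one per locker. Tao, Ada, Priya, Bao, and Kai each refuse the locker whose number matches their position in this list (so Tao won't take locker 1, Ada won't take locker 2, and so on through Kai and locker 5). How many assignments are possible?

205056

Let Aᵢ (for 1 ≤ i ≤ 5) be the placements that put person i in their forbidden locker. Any j of these fix j positions, leaving (9−j)! ways to fill the rest, and there are C(5,j) ways to pick which j.
By inclusion–exclusion, the number of valid placements is Σ_{j=0}^{5} (−1)^j C(5,j)·(9−j)!.
Computing: 362880 − 201600 + 50400 − 7200 + 600 − 24 = 205056.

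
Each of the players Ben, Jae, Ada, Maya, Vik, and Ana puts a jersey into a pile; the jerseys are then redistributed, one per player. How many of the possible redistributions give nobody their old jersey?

265

Let Aᵢ be the assignments in which player i gets their old jersey. We want the size of the complement of A₁∪…∪A_6.
By inclusion–exclusion this is Σ_{j=0}^{6} (−1)^j C(6,j)·(6−j)!.
Computing: 720 − 720 + 360 − 120 + 30 − 6 + 1 = 265.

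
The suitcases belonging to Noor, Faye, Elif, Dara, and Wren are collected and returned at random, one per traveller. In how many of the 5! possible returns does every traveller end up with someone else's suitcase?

44

Count assignments avoiding every fixed point. For any j of the 5 travellers fixed to their own suitcase, the other 5−j can be arranged in (5−j)! ways.
By inclusion–exclusion this is Σ_{j=0}^{5} (−1)^j C(5,j)·(5−j)!.
Computing: 120 − 120 + 60 − 20 + 5 − 1 = 44.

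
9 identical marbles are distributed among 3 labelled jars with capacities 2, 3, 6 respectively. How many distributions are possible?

6

Without the upper bounds there are C(11,2) = 55 ways to split 9 among 3 jars.
Subtract solutions that violate a single cap (substitute x_i' = x_i − (cap_i+1)): x_1 ≥ 3 gives C(8,2) = 28; x_2 ≥ 4 gives C(7,2) = 21; x_3 ≥ 7 gives C(4,2) = 6. Together 55.
Add back pairs where two caps are both exceeded: 6 + 0 + 0 = 6.
By inclusion–exclusion the count is 55 − 55 + 6 = 6.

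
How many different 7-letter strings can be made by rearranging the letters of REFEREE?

REFEREE has 7 letters with E appearing 4 times and R appearing twice.
Dividing 7! = 5040 by 4!·2! = 48 for the repeated letters gives 105.

105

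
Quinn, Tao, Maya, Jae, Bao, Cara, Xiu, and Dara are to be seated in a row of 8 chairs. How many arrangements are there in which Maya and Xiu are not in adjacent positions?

There are 8! = 40320 arrangements in all. If Maya and Xiu are adjacent, merging them into one block gives 2·(7)! = 10080 arrangements.
So 40320 − 10080 = 30240 arrangements keep them apart.

30240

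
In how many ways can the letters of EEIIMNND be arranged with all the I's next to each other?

Treat the 2 copies of I as a single block. The multiset to arrange is then {II, D, E, E, M, N, N}, 7 items in all.
That gives (7)!/(2!·2!) = 1260 arrangements.

1260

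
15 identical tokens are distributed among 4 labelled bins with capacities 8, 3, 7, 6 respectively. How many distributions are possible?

149

Ignoring the caps, the number of non-negative solutions to x_1+…+x_4 = 15 is C(18,3) = 816.
Subtract solutions that violate a single cap (substitute x_i' = x_i − (cap_i+1)): x_1 ≥ 9 gives C(9,3) = 84; x_2 ≥ 4 gives C(14,3) = 364; x_3 ≥ 8 gives C(10,3) = 120; x_4 ≥ 7 gives C(11,3) = 165. Together 733.
Add back pairs where two caps are both exceeded: 10 + 0 + 0 + 20 + 35 + 1 = 66.
By inclusion–exclusion the count is 816 − 733 + 66 = 149.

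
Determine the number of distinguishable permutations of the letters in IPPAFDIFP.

IPPAFDIFP has 9 letters with F appearing twice, I appearing twice, and P appearing 3 times.
The number of distinct arrangements is 9!/(3!·2!·2!) = 362880/24 = 15120.

15120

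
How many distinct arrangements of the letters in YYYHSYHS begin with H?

105

With the first slot taken by H, it remains to arrange the other 7 letters (YYYSYHS).
Those 7 letters have S appearing twice and Y appearing 4 times, giving (7)!/(4!·2!) = 105.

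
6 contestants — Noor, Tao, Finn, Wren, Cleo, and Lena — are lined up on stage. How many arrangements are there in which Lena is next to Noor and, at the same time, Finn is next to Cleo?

Treat {Lena,Noor} as one block (2 orders) and {Finn,Cleo} as another (2 orders).
That leaves 4 units to arrange: 2 × 2 × 4! = 4 × 24 = 96.

96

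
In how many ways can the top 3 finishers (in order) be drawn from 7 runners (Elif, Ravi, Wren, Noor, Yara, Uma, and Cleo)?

210

There are 7 choices for 1st place, 6 for 2nd, and 5 for 3rd.
That gives 7 × 6 × 5 = 210.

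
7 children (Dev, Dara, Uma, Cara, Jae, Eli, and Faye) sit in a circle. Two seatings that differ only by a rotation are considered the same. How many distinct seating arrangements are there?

720

Seat Dev anywhere (absorbing the rotational symmetry), then permute the other 6: (6)! = 720.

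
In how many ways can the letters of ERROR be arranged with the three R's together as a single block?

6

Treat the 3 copies of R as a single block. The multiset to arrange is then {RRR, E, O}, 3 items in all.
All 3 items are distinct, so there are (3)! = 6 arrangements.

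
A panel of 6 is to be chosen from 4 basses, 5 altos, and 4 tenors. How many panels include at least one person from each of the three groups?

With no constraint there are C(13,6) = 1716 possible selections.
Subtract selections that omit an entire group: no basses → C(9,6) = 84; no altos → C(8,6) = 28; no tenors → C(9,6) = 84.
Add back selections omitting two groups (i.e. drawn from a single group): C(4,6) + C(5,6) + C(4,6) = 0.
By inclusion–exclusion: 1716 − 196 + 0 = 1520.

1520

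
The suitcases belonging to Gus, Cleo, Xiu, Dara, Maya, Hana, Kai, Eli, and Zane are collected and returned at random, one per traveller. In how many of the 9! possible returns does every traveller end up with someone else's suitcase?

133496

Count assignments avoiding every fixed point. For any j of the 9 travellers fixed to their own suitcase, the other 9−j can be arranged in (9−j)! ways.
By inclusion–exclusion this is Σ_{j=0}^{9} (−1)^j C(9,j)·(9−j)!.
Computing: 362880 − 362880 + 181440 − 60480 + 15120 − 3024 + 504 − 72 + 9 − 1 = 133496.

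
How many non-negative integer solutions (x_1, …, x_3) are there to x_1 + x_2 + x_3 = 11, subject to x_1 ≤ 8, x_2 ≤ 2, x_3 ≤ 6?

Ignoring the caps, the number of non-negative solutions to x_1+…+x_3 = 11 is C(13,2) = 78.
Subtract solutions that violate a single cap (substitute x_i' = x_i − (cap_i+1)): x_1 ≥ 9 gives C(4,2) = 6; x_2 ≥ 3 gives C(10,2) = 45; x_3 ≥ 7 gives C(6,2) = 15. Together 66.
Add back pairs where two caps are both exceeded: 0 + 0 + 3 = 3.
By inclusion–exclusion the count is 78 − 66 + 3 = 15.

15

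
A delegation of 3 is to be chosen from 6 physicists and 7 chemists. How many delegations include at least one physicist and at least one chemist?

With no constraint there are C(13,3) = 286 possible selections.
Selections missing a whole group: no physicists → C(7,3) = 35; no chemists → C(6,3) = 20.
Both groups omitted at once is impossible, so 286 − 55 = 231.

231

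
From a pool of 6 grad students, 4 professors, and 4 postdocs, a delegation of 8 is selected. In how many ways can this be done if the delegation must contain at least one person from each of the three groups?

Unrestricted: C(14,8) = 3003 ways to pick any 8 of the 14.
Selections missing a whole group: no grad students → C(8,8) = 1; no professors → C(10,8) = 45; no postdocs → C(10,8) = 45.
Add back selections omitting two groups (i.e. drawn from a single group): C(6,8) + C(4,8) + C(4,8) = 0.
By inclusion–exclusion: 3003 − 91 + 0 = 2912.

2912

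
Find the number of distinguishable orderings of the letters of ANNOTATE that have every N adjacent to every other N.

Treat the 2 copies of N as a single block. The multiset to arrange is then {NN, A, A, E, O, T, T}, 7 items in all.
That gives (7)!/(2!·2!) = 1260 arrangements.

1260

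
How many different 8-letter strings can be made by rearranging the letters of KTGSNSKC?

10080

The 8 letters of KTGSNSKC have repeats: K appearing twice and S appearing twice.
Dividing 8! = 40320 by 2!·2! = 4 for the repeated letters gives 10080.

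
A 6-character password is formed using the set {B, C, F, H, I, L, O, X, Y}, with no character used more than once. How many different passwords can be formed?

Choose and order 6 of the 9 symbols: the first character has 9 options, the next 8, and so on down to 4.
That product is 9 × 8 × 7 × 6 × 5 × 4 = 60480.

60480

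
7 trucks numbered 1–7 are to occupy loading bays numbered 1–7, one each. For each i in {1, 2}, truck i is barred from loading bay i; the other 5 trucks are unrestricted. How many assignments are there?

3720

Let Aᵢ (for i ∈ {1, 2}) be the placements that put truck i in its forbidden loading bay. Any j of these fix j positions, leaving (7−j)! ways to fill the rest, and there are C(2,j) ways to pick which j.
By inclusion–exclusion, the number of valid placements is Σ_{j=0}^{2} (−1)^j C(2,j)·(7−j)!.
Computing: 5040 − 1440 + 120 = 3720.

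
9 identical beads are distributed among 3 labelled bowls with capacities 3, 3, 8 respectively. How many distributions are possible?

15

Without the upper bounds there are C(11,2) = 55 ways to split 9 among 3 bowls.
Subtract solutions that violate a single cap (substitute x_i' = x_i − (cap_i+1)): x_1 ≥ 4 gives C(7,2) = 21; x_2 ≥ 4 gives C(7,2) = 21; x_3 ≥ 9 gives C(2,2) = 1. Together 43.
Add back pairs where two caps are both exceeded: 3 + 0 + 0 = 3.
By inclusion–exclusion the count is 55 − 43 + 3 = 15.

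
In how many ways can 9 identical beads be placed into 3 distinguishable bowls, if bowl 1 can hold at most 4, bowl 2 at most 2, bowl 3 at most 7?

12

By stars and bars, unrestricted non-negative solutions to x_1+…+x_3 = 9 number C(9+2,2) = 55.
Subtract solutions that violate a single cap (substitute x_i' = x_i − (cap_i+1)): x_1 ≥ 5 gives C(6,2) = 15; x_2 ≥ 3 gives C(8,2) = 28; x_3 ≥ 8 gives C(3,2) = 3. Together 46.
Add back pairs where two caps are both exceeded: 3 + 0 + 0 = 3.
By inclusion–exclusion the count is 55 − 46 + 3 = 12.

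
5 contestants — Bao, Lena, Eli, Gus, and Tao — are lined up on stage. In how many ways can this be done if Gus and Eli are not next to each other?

Of the 5! = 120 arrangements, those with Gus and Eli adjacent number 2 × 4! = 48 (treat the pair as a block with 2 internal orders).
So 120 − 48 = 72 arrangements keep them apart.

72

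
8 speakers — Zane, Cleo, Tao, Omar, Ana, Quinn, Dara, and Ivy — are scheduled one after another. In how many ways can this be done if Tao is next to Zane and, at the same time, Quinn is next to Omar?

Treat {Tao,Zane} as one block (2 orders) and {Quinn,Omar} as another (2 orders).
That leaves 6 units to arrange: 2 × 2 × 6! = 4 × 720 = 2880.

2880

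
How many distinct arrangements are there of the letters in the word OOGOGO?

15

Letter multiplicities in OOGOGO: G×2, O×4.
The number of distinct arrangements is 6!/(4!·2!) = 720/48 = 15.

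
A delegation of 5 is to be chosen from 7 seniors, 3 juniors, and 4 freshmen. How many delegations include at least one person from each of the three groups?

Total 5-person selections from all 14: C(14,5) = 2002.
Subtract selections that omit an entire group: no seniors → C(7,5) = 21; no juniors → C(11,5) = 462; no freshmen → C(10,5) = 252.
Add back selections omitting two groups (i.e. drawn from a single group): C(7,5) + C(3,5) + C(4,5) = 21.
By inclusion–exclusion: 2002 − 735 + 21 = 1288.

1288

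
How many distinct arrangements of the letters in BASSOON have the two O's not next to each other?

There are 7!/(2!·2!) = 1260 arrangements of BASSOON in total.
Arrangements with the O's together: treat OO as one letter, giving (6)!/(2!) = 360.
Hence 1260 − 360 = 900.

900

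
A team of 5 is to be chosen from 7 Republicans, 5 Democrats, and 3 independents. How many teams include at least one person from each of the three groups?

1925

Unrestricted: C(15,5) = 3003 ways to pick any 5 of the 15.
Subtract selections that omit an entire group: no Republicans → C(8,5) = 56; no Democrats → C(10,5) = 252; no independents → C(12,5) = 792.
Add back selections omitting two groups (i.e. drawn from a single group): C(7,5) + C(5,5) + C(3,5) = 22.
By inclusion–exclusion: 3003 − 1100 + 22 = 1925.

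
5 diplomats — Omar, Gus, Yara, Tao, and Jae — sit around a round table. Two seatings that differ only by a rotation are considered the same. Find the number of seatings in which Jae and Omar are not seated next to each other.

12

All circular seatings of 5 people number (4)! = 24.
Seatings with Jae beside Omar: treat them as a block with 2 internal orders, giving 2 × (3)! = 12.
Subtracting, 24 − 12 = 12.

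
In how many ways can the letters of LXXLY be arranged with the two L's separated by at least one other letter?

18

There are 5!/(2!·2!) = 30 arrangements of LXXLY in total.
If the two L's are adjacent, glue them into one block, leaving 4 items to arrange: (4)!/(2!) = 12 ways.
Hence 30 − 12 = 18.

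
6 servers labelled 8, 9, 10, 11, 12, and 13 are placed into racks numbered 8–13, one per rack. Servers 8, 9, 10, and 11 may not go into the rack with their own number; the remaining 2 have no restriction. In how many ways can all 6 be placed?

362

Let Aᵢ (for 8 ≤ i ≤ 11) be the placements that put server i in its forbidden rack. Any j of these fix j positions, leaving (6−j)! ways to fill the rest, and there are C(4,j) ways to pick which j.
By inclusion–exclusion, the number of valid placements is Σ_{j=0}^{4} (−1)^j C(4,j)·(6−j)!.
Computing: 720 − 480 + 144 − 24 + 2 = 362.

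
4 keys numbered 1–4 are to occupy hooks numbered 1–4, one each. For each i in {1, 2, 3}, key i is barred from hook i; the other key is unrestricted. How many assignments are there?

11

Let Aᵢ (for i ∈ {1, 2, 3}) be the placements that put key i in its forbidden hook. Any j of these fix j positions, leaving (4−j)! ways to fill the rest, and there are C(3,j) ways to pick which j.
By inclusion–exclusion, the number of valid placements is Σ_{j=0}^{3} (−1)^j C(3,j)·(4−j)!.
Computing: 24 − 18 + 6 − 1 = 11.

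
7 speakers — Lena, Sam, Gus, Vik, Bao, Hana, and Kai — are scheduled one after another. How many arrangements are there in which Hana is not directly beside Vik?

There are 7! = 5040 arrangements in all. If Hana and Vik are adjacent, merging them into one block gives 2·(6)! = 1440 arrangements.
Complementary counting: 5040 − 1440 = 3600.

3600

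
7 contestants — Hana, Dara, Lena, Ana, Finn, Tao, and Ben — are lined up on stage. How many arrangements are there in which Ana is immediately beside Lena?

1440

Treat {Ana, Lena} as a single unit. There are 6 units to order, and the pair itself can be ordered 2 ways.
So the count is 2·(6)! = 1440.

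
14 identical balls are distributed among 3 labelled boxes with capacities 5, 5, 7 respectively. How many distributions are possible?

10

Without the upper bounds there are C(16,2) = 120 ways to split 14 among 3 boxes.
Subtract solutions that violate a single cap (substitute x_i' = x_i − (cap_i+1)): x_1 ≥ 6 gives C(10,2) = 45; x_2 ≥ 6 gives C(10,2) = 45; x_3 ≥ 8 gives C(8,2) = 28. Together 118.
Add back pairs where two caps are both exceeded: 6 + 1 + 1 = 8.
By inclusion–exclusion the count is 120 − 118 + 8 = 10.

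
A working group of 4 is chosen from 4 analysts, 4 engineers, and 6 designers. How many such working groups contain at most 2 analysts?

Split by how many analysts are chosen (0 through 2).
Sum: C(4,0)·C(10,4) + C(4,1)·C(10,3) + C(4,2)·C(10,2) = 210 + 480 + 270 = 960.

960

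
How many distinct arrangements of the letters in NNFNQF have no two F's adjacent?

There are 6!/(3!·2!) = 60 arrangements of NNFNQF in total.
If the two F's are adjacent, glue them into one block, leaving 5 items to arrange: (5)!/(3!) = 20 ways.
Subtracting, 60 − 20 = 40 arrangements keep the F's apart.

40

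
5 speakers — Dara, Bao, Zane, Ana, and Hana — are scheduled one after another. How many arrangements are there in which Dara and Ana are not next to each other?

There are 5! = 120 arrangements in all. If Dara and Ana are adjacent, merging them into one block gives 2·(4)! = 48 arrangements.
So 120 − 48 = 72 arrangements keep them apart.

72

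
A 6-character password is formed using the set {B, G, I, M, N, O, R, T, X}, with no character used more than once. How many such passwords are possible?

60480

With no repetition, fill the 6 characters in order: 9 choices, then 8, down to 4.
That product is 9 × 8 × 7 × 6 × 5 × 4 = 60480.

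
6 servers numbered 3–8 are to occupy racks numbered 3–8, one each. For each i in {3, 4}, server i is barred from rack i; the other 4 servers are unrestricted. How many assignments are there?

504

Let Aᵢ (for i ∈ {3, 4}) be the placements that put server i in its forbidden rack. Any j of these fix j positions, leaving (6−j)! ways to fill the rest, and there are C(2,j) ways to pick which j.
By inclusion–exclusion, the number of valid placements is Σ_{j=0}^{2} (−1)^j C(2,j)·(6−j)!.
Computing: 720 − 240 + 24 = 504.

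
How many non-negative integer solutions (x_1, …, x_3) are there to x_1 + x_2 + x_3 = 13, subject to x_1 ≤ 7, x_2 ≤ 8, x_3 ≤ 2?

12

By stars and bars, unrestricted non-negative solutions to x_1+…+x_3 = 13 number C(13+2,2) = 105.
Subtract solutions that violate a single cap (substitute x_i' = x_i − (cap_i+1)): x_1 ≥ 8 gives C(7,2) = 21; x_2 ≥ 9 gives C(6,2) = 15; x_3 ≥ 3 gives C(12,2) = 66. Together 102.
Add back pairs where two caps are both exceeded: 0 + 6 + 3 = 9.
By inclusion–exclusion the count is 105 − 102 + 9 = 12.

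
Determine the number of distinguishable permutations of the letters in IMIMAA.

90

The 6 letters of IMIMAA have repeats: A appearing twice, I appearing twice, and M appearing twice.
So there are 6! / (2!·2!·2!) = 90 distinguishable arrangements.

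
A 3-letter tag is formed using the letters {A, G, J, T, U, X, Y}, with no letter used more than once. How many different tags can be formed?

210

With no repetition, fill the 3 letters in order: 7 choices, then 6, down to 5.
7 × 6 × 5 = 210.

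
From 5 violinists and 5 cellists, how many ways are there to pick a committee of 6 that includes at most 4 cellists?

205

Split by how many cellists are chosen (0 through 4).
Sum: C(5,0)·C(5,6) + C(5,1)·C(5,5) + C(5,2)·C(5,4) + C(5,3)·C(5,3) + C(5,4)·C(5,2) = 0 + 5 + 50 + 100 + 50 = 205.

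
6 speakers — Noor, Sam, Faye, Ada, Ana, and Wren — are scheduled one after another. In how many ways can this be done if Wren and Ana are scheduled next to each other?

240

Treat {Wren, Ana} as a single unit. There are 5 units to order, and the pair itself can be ordered 2 ways.
That gives 2 × 5! = 2 × 120 = 240.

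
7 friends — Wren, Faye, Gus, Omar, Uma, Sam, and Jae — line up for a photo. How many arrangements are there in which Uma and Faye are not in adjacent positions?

Of the 7! = 5040 arrangements, those with Uma and Faye adjacent number 2 × 6! = 1440 (treat the pair as a block with 2 internal orders).
So 5040 − 1440 = 3600 arrangements keep them apart.

3600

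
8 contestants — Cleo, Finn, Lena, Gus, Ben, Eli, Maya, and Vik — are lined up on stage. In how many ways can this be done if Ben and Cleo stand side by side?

10080

Place the 6 others and the Ben-Cleo pair as 7 objects in a line; the pair has 2 internal arrangements.
So the count is 2·(7)! = 10080.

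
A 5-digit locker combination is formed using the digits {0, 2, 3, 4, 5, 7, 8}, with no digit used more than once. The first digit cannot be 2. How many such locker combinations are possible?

The first digit has 7−1 = 6 choices (anything except 2).
The remaining 4 digits are filled from the other 6 symbols without repetition: 6 × 5 × 4 × 3 = 360.
Total: 6 × 360 = 2160.

2160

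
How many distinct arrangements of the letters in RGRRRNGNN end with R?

Fix R in the last position and arrange the remaining 8 letters.
Those 8 letters have G appearing twice, N appearing 3 times, and R appearing 3 times, giving (8)!/(3!·3!·2!) = 560.

560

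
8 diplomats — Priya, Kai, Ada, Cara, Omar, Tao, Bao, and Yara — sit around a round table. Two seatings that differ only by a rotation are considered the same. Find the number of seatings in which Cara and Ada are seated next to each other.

1440

Treat {Cara, Ada} as one unit (2 internal orders) and seat the resulting 7 units around the table: (6)! circular arrangements.
So 2 × (6)! = 2 × 720 = 1440.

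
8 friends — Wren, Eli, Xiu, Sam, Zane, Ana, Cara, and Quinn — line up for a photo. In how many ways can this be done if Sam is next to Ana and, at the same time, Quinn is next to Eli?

Treat {Sam,Ana} as one block (2 orders) and {Quinn,Eli} as another (2 orders).
That leaves 6 units to arrange: 2 × 2 × 6! = 4 × 720 = 2880.

2880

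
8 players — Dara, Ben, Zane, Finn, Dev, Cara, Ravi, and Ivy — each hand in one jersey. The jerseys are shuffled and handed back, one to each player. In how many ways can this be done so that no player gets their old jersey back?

14833

Let Aᵢ be the assignments in which player i gets their old jersey. We want the size of the complement of A₁∪…∪A_8.
By inclusion–exclusion this is Σ_{j=0}^{8} (−1)^j C(8,j)·(8−j)!.
Computing: 40320 − 40320 + 20160 − 6720 + 1680 − 336 + 56 − 8 + 1 = 14833.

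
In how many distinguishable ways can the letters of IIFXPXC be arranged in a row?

1260

IIFXPXC has 7 letters with I appearing twice and X appearing twice.
The number of distinct arrangements is 7!/(2!·2!) = 5040/4 = 1260.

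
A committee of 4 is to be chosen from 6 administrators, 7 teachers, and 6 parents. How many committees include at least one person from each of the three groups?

2016

Unrestricted: C(19,4) = 3876 ways to pick any 4 of the 19.
Selections missing a whole group: no administrators → C(13,4) = 715; no teachers → C(12,4) = 495; no parents → C(13,4) = 715.
Add back selections omitting two groups (i.e. drawn from a single group): C(6,4) + C(7,4) + C(6,4) = 65.
By inclusion–exclusion: 3876 − 1925 + 65 = 2016.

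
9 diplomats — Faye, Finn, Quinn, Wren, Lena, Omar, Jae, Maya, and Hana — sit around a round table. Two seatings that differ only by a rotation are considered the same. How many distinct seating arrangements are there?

40320

Around a circle, 9 distinct people have 9!/9 = (8)! = 40320 rotationally distinct seatings.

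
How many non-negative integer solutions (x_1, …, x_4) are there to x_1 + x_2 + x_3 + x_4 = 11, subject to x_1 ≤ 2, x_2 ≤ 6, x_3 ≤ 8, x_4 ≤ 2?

53

Without the upper bounds there are C(14,3) = 364 ways to split 11 among 4 variables.
Subtract solutions that violate a single cap (substitute x_i' = x_i − (cap_i+1)): x_1 ≥ 3 gives C(11,3) = 165; x_2 ≥ 7 gives C(7,3) = 35; x_3 ≥ 9 gives C(5,3) = 10; x_4 ≥ 3 gives C(11,3) = 165. Together 375.
Add back pairs where two caps are both exceeded: 4 + 0 + 56 + 0 + 4 + 0 = 64.
By inclusion–exclusion the count is 364 − 375 + 64 = 53.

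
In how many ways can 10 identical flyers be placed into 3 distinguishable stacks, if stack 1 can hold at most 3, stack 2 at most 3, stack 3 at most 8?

Without the upper bounds there are C(12,2) = 66 ways to split 10 among 3 stacks.
Subtract solutions that violate a single cap (substitute x_i' = x_i − (cap_i+1)): x_1 ≥ 4 gives C(8,2) = 28; x_2 ≥ 4 gives C(8,2) = 28; x_3 ≥ 9 gives C(3,2) = 3. Together 59.
Add back pairs where two caps are both exceeded: 6 + 0 + 0 = 6.
By inclusion–exclusion the count is 66 − 59 + 6 = 13.

13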